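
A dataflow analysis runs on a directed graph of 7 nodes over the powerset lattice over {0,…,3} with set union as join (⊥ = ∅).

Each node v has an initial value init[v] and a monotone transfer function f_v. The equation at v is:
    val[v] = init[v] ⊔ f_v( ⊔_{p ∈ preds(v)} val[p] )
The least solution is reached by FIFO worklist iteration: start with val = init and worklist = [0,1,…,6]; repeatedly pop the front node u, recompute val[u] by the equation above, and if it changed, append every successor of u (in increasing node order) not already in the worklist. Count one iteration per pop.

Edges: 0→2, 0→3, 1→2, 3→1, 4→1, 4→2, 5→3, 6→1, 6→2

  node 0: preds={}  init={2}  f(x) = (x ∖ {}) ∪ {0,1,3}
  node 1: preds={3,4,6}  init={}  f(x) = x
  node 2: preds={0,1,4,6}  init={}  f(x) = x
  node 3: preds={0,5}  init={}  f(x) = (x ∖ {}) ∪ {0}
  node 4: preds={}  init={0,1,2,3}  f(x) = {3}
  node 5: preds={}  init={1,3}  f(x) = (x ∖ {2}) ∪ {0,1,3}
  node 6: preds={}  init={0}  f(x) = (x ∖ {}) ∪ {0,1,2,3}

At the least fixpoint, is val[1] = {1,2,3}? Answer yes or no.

no

Worklist (10 pops):
  #1 pop 0: in={} → {0,1,2,3} (was {2}); enqueue []
  #2 pop 1: in={0,1,2,3} → {0,1,2,3} (was {}); enqueue []
  #3 pop 2: in={0,1,2,3} → {0,1,2,3} (was {}); enqueue []
  #4 pop 3: in={0,1,2,3} → {0,1,2,3} (was {}); enqueue [1]
  #5 pop 4: in={} → {0,1,2,3} (no change)
  #6 pop 5: in={} → {0,1,3} (was {1,3}); enqueue [3]
  #7 pop 6: in={} → {0,1,2,3} (was {0}); enqueue [2]
  #8 pop 1: in={0,1,2,3} → {0,1,2,3} (no change)
  #9 pop 3: in={0,1,2,3} → {0,1,2,3} (no change)
  #10 pop 2: in={0,1,2,3} → {0,1,2,3} (no change)

Fixpoint:
  val[0] = {0,1,2,3}
  val[1] = {0,1,2,3}
  val[2] = {0,1,2,3}
  val[3] = {0,1,2,3}
  val[4] = {0,1,2,3}
  val[5] = {0,1,3}
  val[6] = {0,1,2,3}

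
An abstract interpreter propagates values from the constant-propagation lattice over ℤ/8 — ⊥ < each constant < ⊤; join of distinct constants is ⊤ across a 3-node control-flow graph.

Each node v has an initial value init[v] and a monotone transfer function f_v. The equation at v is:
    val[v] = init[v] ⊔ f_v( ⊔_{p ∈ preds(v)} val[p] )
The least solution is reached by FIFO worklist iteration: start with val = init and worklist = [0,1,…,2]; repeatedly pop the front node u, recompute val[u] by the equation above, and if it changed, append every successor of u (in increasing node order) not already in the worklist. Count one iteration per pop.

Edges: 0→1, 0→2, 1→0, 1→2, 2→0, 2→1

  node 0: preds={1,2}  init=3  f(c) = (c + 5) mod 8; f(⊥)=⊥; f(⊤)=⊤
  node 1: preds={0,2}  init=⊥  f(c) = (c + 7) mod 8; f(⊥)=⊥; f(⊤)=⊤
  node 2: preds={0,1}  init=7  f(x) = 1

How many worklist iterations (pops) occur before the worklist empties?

Worklist (5 pops):
  #1 pop 0: in=7 → ⊤ (was 3); enqueue []
  #2 pop 1: in=⊤ → ⊤ (was ⊥); enqueue [0]
  #3 pop 2: in=⊤ → ⊤ (was 7); enqueue [1]
  #4 pop 0: in=⊤ → ⊤ (no change)
  #5 pop 1: in=⊤ → ⊤ (no change)

Fixpoint:
  val[0] = ⊤
  val[1] = ⊤
  val[2] = ⊤

5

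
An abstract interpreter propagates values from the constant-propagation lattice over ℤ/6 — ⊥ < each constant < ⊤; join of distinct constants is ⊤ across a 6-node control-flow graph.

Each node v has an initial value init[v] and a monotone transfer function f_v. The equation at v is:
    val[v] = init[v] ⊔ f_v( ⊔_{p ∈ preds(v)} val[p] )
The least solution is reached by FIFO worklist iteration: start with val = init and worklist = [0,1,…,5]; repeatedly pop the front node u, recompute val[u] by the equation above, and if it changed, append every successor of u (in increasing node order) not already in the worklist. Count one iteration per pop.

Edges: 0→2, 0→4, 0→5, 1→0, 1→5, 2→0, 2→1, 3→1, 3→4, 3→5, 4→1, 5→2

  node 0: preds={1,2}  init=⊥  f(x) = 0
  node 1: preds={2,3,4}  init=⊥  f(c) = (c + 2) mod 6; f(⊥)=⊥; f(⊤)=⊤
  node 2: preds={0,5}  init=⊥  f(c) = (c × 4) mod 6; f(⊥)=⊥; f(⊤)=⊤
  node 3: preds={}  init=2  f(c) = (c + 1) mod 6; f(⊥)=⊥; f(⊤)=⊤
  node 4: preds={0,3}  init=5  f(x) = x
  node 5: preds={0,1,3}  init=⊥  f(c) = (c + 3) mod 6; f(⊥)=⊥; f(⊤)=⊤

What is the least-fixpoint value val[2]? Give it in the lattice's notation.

⊤

Worklist (11 pops):
  #1 pop 0: in=⊥ → 0 (was ⊥); enqueue []
  #2 pop 1: in=⊤ → ⊤ (was ⊥); enqueue [0]
  #3 pop 2: in=0 → 0 (was ⊥); enqueue [1]
  #4 pop 3: in=⊥ → 2 (no change)
  #5 pop 4: in=⊤ → ⊤ (was 5); enqueue []
  #6 pop 5: in=⊤ → ⊤ (was ⊥); enqueue [2]
  #7 pop 0: in=⊤ → 0 (no change)
  #8 pop 1: in=⊤ → ⊤ (no change)
  #9 pop 2: in=⊤ → ⊤ (was 0); enqueue [0,1]
  #10 pop 0: in=⊤ → 0 (no change)
  #11 pop 1: in=⊤ → ⊤ (no change)

Fixpoint:
  val[0] = 0
  val[1] = ⊤
  val[2] = ⊤
  val[3] = 2
  val[4] = ⊤
  val[5] = ⊤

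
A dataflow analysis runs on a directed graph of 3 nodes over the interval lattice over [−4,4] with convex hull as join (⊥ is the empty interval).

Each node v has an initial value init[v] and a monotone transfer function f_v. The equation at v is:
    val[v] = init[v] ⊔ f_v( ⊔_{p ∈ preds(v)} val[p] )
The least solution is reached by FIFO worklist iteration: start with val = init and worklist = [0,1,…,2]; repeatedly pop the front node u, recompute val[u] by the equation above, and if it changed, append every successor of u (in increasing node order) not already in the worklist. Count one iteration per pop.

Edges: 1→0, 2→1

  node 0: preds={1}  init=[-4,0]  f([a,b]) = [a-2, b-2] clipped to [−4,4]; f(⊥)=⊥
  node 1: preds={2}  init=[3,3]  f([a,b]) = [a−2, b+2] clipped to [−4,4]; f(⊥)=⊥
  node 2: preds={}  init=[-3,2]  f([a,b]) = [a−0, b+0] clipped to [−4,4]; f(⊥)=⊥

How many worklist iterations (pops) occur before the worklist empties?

Trace (4 dequeues):
  [1] u=0 | in [3,3] | out [-4,1] | prev [-4,0] | push {}
  [2] u=1 | in [-3,2] | out [-4,4] | prev [3,3] | push {0}
  [3] u=2 | in ⊥ | out [-3,2] | ==
  [4] u=0 | in [-4,4] | out [-4,2] | prev [-4,1] | push {}

Converged values:
  [0] [-4,2]
  [1] [-4,4]
  [2] [-3,2]

4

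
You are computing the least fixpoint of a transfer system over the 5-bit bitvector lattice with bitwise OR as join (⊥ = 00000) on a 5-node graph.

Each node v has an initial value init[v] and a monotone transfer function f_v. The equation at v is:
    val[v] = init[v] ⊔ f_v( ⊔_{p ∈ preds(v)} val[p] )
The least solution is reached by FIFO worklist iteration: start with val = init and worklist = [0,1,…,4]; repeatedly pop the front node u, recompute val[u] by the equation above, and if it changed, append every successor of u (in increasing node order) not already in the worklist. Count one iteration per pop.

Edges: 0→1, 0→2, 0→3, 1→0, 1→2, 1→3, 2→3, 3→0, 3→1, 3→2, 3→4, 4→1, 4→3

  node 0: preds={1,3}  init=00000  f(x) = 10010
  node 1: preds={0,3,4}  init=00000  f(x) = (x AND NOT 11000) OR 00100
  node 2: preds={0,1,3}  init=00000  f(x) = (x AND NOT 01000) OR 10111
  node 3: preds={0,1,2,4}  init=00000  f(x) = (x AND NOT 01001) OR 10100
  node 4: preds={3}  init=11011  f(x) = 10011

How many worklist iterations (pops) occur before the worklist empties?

Iteration log — 8 steps:
  step 1. node 0  ⊔preds=00000  new=10010  old=00000  +wl: 
  step 2. node 1  ⊔preds=11011  new=00111  old=00000  +wl: 0
  step 3. node 2  ⊔preds=10111  new=10111  old=00000  +wl: 
  step 4. node 3  ⊔preds=11111  new=10110  old=00000  +wl: 1,2
  step 5. node 4  ⊔preds=10110  new=11011  stable
  step 6. node 0  ⊔preds=10111  new=10010  stable
  step 7. node 1  ⊔preds=11111  new=00111  stable
  step 8. node 2  ⊔preds=10111  new=10111  stable

Least fixpoint reached:
  node 0: 10010
  node 1: 00111
  node 2: 10111
  node 3: 10110
  node 4: 11011

8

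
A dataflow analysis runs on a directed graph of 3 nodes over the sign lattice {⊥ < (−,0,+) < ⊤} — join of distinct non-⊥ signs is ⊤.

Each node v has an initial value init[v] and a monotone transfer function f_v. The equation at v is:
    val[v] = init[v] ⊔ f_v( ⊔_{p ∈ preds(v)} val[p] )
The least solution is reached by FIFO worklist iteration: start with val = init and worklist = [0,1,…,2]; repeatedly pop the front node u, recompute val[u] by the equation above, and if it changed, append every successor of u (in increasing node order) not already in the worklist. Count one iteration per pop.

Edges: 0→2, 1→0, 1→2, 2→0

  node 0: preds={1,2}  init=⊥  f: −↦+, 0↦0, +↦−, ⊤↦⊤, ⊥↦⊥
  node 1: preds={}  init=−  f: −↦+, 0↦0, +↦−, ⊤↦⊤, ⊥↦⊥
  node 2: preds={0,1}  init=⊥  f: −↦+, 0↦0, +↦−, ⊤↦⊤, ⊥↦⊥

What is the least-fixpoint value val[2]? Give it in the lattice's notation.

Worklist (5 pops):
  #1 pop 0: in=− → + (was ⊥); enqueue []
  #2 pop 1: in=⊥ → − (no change)
  #3 pop 2: in=⊤ → ⊤ (was ⊥); enqueue [0]
  #4 pop 0: in=⊤ → ⊤ (was +); enqueue [2]
  #5 pop 2: in=⊤ → ⊤ (no change)

Fixpoint:
  val[0] = ⊤
  val[1] = −
  val[2] = ⊤

⊤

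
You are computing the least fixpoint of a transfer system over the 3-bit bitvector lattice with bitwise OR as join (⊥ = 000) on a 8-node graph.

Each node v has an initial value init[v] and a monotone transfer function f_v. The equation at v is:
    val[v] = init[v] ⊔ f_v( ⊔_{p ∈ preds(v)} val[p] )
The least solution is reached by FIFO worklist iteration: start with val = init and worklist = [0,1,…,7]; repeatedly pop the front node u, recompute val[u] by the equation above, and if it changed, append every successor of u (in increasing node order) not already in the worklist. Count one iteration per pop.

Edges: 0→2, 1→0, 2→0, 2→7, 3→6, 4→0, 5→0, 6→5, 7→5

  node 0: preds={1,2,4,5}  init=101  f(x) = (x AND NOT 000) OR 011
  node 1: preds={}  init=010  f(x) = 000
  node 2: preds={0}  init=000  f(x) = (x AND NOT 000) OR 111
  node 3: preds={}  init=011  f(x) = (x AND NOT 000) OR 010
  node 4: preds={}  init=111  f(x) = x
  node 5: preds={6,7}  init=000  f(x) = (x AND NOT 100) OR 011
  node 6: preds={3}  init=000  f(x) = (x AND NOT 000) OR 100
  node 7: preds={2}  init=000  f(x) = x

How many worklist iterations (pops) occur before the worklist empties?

Iteration log — 10 steps:
  step 1. node 0  ⊔preds=111  new=111  old=101  +wl: 
  step 2. node 1  ⊔preds=000  new=010  stable
  step 3. node 2  ⊔preds=111  new=111  old=000  +wl: 0
  step 4. node 3  ⊔preds=000  new=011  stable
  step 5. node 4  ⊔preds=000  new=111  stable
  step 6. node 5  ⊔preds=000  new=011  old=000  +wl: 
  step 7. node 6  ⊔preds=011  new=111  old=000  +wl: 5
  step 8. node 7  ⊔preds=111  new=111  old=000  +wl: 
  step 9. node 0  ⊔preds=111  new=111  stable
  step 10. node 5  ⊔preds=111  new=011  stable

Least fixpoint reached:
  node 0: 111
  node 1: 010
  node 2: 111
  node 3: 011
  node 4: 111
  node 5: 011
  node 6: 111
  node 7: 111

10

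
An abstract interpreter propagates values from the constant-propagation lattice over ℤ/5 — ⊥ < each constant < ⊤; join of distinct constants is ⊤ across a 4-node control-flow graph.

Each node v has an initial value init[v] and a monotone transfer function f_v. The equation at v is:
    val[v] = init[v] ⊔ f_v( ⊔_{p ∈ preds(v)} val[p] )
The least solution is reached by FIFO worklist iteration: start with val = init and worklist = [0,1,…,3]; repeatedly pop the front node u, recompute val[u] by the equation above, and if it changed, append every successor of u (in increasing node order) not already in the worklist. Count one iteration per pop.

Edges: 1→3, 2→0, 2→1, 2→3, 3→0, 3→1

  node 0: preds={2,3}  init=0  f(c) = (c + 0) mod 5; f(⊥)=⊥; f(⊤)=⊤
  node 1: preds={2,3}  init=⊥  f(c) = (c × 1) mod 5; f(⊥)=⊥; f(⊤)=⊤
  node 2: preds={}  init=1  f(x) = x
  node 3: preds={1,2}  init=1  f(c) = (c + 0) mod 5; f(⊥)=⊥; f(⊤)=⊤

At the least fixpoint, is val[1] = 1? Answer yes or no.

yes

Iteration log — 4 steps:
  step 1. node 0  ⊔preds=1  new=⊤  old=0  +wl: 
  step 2. node 1  ⊔preds=1  new=1  old=⊥  +wl: 
  step 3. node 2  ⊔preds=⊥  new=1  stable
  step 4. node 3  ⊔preds=1  new=1  stable

Least fixpoint reached:
  node 0: ⊤
  node 1: 1
  node 2: 1
  node 3: 1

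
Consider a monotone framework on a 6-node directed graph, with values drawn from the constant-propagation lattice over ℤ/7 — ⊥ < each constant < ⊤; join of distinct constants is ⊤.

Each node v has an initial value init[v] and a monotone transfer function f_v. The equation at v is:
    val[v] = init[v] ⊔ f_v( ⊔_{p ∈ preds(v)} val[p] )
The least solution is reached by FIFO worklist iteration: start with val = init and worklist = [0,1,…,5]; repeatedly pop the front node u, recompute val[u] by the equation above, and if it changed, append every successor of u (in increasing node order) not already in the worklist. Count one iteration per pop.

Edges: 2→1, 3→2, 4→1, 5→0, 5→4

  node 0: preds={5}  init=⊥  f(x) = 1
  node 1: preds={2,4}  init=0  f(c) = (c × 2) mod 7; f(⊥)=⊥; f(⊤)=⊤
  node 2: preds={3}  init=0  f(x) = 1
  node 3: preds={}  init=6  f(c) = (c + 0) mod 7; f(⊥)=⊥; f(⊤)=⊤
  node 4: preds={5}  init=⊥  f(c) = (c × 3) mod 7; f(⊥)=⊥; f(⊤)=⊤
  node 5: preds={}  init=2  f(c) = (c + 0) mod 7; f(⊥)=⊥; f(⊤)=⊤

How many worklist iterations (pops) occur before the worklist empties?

Iteration log — 7 steps:
  step 1. node 0  ⊔preds=2  new=1  old=⊥  +wl: 
  step 2. node 1  ⊔preds=0  new=0  stable
  step 3. node 2  ⊔preds=6  new=⊤  old=0  +wl: 1
  step 4. node 3  ⊔preds=⊥  new=6  stable
  step 5. node 4  ⊔preds=2  new=6  old=⊥  +wl: 
  step 6. node 5  ⊔preds=⊥  new=2  stable
  step 7. node 1  ⊔preds=⊤  new=⊤  old=0  +wl: 

Least fixpoint reached:
  node 0: 1
  node 1: ⊤
  node 2: ⊤
  node 3: 6
  node 4: 6
  node 5: 2

7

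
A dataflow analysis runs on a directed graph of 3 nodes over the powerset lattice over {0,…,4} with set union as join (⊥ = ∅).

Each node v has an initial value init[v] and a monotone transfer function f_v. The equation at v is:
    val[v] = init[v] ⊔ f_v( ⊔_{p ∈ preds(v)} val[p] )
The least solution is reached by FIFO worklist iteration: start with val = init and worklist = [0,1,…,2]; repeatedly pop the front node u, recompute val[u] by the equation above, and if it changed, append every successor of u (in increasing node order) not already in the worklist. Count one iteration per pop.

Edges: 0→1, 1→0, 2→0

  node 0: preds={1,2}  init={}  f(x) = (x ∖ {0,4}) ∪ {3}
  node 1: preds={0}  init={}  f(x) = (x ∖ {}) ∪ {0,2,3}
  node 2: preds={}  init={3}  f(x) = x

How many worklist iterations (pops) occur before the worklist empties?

5

Iteration log — 5 steps:
  step 1. node 0  ⊔preds={3}  new={3}  old={}  +wl: 
  step 2. node 1  ⊔preds={3}  new={0,2,3}  old={}  +wl: 0
  step 3. node 2  ⊔preds={}  new={3}  stable
  step 4. node 0  ⊔preds={0,2,3}  new={2,3}  old={3}  +wl: 1
  step 5. node 1  ⊔preds={2,3}  new={0,2,3}  stable

Least fixpoint reached:
  node 0: {2,3}
  node 1: {0,2,3}
  node 2: {3}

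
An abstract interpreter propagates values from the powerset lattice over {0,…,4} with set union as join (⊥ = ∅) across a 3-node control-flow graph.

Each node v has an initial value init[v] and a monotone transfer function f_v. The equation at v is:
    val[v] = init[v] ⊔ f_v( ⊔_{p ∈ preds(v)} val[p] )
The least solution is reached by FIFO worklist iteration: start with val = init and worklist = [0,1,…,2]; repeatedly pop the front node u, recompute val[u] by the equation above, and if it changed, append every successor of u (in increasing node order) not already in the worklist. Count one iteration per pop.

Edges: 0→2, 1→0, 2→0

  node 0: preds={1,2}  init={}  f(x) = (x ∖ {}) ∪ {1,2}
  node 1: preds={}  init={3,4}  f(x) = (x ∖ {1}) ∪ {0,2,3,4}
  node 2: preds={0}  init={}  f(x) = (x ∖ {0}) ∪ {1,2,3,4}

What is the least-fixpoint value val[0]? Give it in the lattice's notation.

{0,1,2,3,4}

Iteration log — 5 steps:
  step 1. node 0  ⊔preds={3,4}  new={1,2,3,4}  old={}  +wl: 
  step 2. node 1  ⊔preds={}  new={0,2,3,4}  old={3,4}  +wl: 0
  step 3. node 2  ⊔preds={1,2,3,4}  new={1,2,3,4}  old={}  +wl: 
  step 4. node 0  ⊔preds={0,1,2,3,4}  new={0,1,2,3,4}  old={1,2,3,4}  +wl: 2
  step 5. node 2  ⊔preds={0,1,2,3,4}  new={1,2,3,4}  stable

Least fixpoint reached:
  node 0: {0,1,2,3,4}
  node 1: {0,2,3,4}
  node 2: {1,2,3,4}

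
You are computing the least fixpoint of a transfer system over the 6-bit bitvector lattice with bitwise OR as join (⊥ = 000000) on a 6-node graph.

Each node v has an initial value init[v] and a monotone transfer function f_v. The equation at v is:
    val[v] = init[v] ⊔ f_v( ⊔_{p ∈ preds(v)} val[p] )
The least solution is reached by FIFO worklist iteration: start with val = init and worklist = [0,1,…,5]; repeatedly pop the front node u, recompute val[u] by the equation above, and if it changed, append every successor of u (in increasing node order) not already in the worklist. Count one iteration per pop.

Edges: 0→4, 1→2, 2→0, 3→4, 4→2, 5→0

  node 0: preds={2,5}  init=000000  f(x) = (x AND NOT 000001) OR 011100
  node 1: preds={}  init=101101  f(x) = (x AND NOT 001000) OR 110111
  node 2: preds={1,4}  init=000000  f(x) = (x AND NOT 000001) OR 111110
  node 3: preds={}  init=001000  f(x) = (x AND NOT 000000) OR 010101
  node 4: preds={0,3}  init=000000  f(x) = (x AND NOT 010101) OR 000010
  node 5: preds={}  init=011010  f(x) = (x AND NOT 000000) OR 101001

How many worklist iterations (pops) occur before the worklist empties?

Iteration log — 10 steps:
  step 1. node 0  ⊔preds=011010  new=011110  old=000000  +wl: 
  step 2. node 1  ⊔preds=000000  new=111111  old=101101  +wl: 
  step 3. node 2  ⊔preds=111111  new=111110  old=000000  +wl: 0
  step 4. node 3  ⊔preds=000000  new=011101  old=001000  +wl: 
  step 5. node 4  ⊔preds=011111  new=001010  old=000000  +wl: 2
  step 6. node 5  ⊔preds=000000  new=111011  old=011010  +wl: 
  step 7. node 0  ⊔preds=111111  new=111110  old=011110  +wl: 4
  step 8. node 2  ⊔preds=111111  new=111110  stable
  step 9. node 4  ⊔preds=111111  new=101010  old=001010  +wl: 2
  step 10. node 2  ⊔preds=111111  new=111110  stable

Least fixpoint reached:
  node 0: 111110
  node 1: 111111
  node 2: 111110
  node 3: 011101
  node 4: 101010
  node 5: 111011

10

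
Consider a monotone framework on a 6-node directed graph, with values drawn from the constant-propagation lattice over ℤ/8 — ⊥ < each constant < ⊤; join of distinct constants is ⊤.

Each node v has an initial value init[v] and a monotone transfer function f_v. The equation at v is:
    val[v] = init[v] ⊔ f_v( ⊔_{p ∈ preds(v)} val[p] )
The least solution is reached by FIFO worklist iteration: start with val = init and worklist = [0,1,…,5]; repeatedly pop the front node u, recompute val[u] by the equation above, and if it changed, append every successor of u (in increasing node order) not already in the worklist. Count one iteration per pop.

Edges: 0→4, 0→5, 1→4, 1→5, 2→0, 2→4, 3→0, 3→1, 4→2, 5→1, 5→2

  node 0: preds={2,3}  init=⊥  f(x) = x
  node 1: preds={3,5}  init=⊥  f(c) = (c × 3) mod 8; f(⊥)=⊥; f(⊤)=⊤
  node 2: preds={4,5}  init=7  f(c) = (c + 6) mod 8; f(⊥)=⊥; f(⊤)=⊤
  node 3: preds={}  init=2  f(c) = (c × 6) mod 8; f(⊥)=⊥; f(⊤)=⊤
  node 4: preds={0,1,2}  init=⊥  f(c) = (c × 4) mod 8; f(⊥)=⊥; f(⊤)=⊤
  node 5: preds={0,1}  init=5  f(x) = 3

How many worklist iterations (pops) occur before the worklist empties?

Worklist (9 pops):
  #1 pop 0: in=⊤ → ⊤ (was ⊥); enqueue []
  #2 pop 1: in=⊤ → ⊤ (was ⊥); enqueue []
  #3 pop 2: in=5 → ⊤ (was 7); enqueue [0]
  #4 pop 3: in=⊥ → 2 (no change)
  #5 pop 4: in=⊤ → ⊤ (was ⊥); enqueue [2]
  #6 pop 5: in=⊤ → ⊤ (was 5); enqueue [1]
  #7 pop 0: in=⊤ → ⊤ (no change)
  #8 pop 2: in=⊤ → ⊤ (no change)
  #9 pop 1: in=⊤ → ⊤ (no change)

Fixpoint:
  val[0] = ⊤
  val[1] = ⊤
  val[2] = ⊤
  val[3] = 2
  val[4] = ⊤
  val[5] = ⊤

9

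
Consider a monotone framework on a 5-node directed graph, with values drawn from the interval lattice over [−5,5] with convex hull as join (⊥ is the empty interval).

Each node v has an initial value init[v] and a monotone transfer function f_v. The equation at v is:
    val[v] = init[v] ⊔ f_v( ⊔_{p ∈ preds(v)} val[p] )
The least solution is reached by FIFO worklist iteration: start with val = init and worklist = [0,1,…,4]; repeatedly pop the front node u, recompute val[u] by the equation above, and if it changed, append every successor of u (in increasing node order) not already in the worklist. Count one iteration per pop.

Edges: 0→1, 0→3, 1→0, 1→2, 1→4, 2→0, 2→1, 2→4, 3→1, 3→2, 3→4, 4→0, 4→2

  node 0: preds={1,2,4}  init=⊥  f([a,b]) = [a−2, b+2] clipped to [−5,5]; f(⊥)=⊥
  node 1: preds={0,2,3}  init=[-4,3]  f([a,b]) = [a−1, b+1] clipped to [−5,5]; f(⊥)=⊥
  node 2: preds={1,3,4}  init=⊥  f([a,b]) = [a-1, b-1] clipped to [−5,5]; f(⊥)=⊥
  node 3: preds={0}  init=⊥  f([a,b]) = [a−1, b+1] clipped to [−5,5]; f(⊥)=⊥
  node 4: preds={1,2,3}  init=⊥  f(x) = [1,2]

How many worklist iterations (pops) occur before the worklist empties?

Iteration log — 8 steps:
  step 1. node 0  ⊔preds=[-4,3]  new=[-5,5]  old=⊥  +wl: 
  step 2. node 1  ⊔preds=[-5,5]  new=[-5,5]  old=[-4,3]  +wl: 0
  step 3. node 2  ⊔preds=[-5,5]  new=[-5,4]  old=⊥  +wl: 1
  step 4. node 3  ⊔preds=[-5,5]  new=[-5,5]  old=⊥  +wl: 2
  step 5. node 4  ⊔preds=[-5,5]  new=[1,2]  old=⊥  +wl: 
  step 6. node 0  ⊔preds=[-5,5]  new=[-5,5]  stable
  step 7. node 1  ⊔preds=[-5,5]  new=[-5,5]  stable
  step 8. node 2  ⊔preds=[-5,5]  new=[-5,4]  stable

Least fixpoint reached:
  node 0: [-5,5]
  node 1: [-5,5]
  node 2: [-5,4]
  node 3: [-5,5]
  node 4: [1,2]

8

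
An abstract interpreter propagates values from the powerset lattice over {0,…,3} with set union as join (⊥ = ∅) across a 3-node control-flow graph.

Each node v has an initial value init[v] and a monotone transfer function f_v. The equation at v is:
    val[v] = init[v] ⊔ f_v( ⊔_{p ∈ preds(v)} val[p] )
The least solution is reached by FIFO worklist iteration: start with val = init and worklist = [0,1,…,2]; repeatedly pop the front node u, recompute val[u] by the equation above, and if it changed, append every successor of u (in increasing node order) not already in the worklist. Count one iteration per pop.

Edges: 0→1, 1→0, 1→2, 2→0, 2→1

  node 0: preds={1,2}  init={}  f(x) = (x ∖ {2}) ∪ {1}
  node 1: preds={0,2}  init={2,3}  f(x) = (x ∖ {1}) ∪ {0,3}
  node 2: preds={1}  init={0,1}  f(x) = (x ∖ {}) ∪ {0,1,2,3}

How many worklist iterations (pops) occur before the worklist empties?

5

Iteration log — 5 steps:
  step 1. node 0  ⊔preds={0,1,2,3}  new={0,1,3}  old={}  +wl: 
  step 2. node 1  ⊔preds={0,1,3}  new={0,2,3}  old={2,3}  +wl: 0
  step 3. node 2  ⊔preds={0,2,3}  new={0,1,2,3}  old={0,1}  +wl: 1
  step 4. node 0  ⊔preds={0,1,2,3}  new={0,1,3}  stable
  step 5. node 1  ⊔preds={0,1,2,3}  new={0,2,3}  stable

Least fixpoint reached:
  node 0: {0,1,3}
  node 1: {0,2,3}
  node 2: {0,1,2,3}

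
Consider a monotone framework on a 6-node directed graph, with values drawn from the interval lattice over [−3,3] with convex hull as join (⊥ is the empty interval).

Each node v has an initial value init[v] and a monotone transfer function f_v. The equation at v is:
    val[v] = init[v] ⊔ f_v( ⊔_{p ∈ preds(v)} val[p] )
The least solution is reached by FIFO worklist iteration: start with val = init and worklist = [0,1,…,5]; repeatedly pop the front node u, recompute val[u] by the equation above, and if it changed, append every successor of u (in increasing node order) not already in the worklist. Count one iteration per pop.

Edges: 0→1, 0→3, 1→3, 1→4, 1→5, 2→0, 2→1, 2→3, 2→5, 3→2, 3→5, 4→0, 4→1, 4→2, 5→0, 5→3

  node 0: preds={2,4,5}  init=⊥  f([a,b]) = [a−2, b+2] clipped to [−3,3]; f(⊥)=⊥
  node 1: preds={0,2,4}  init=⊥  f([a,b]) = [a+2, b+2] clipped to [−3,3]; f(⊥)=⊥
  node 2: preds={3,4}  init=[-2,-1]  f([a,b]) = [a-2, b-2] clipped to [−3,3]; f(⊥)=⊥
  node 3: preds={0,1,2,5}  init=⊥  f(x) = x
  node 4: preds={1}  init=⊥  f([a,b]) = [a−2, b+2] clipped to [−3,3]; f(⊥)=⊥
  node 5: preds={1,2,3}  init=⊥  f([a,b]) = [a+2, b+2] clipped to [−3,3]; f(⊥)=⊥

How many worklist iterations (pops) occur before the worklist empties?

Worklist (11 pops):
  #1 pop 0: in=[-2,-1] → [-3,1] (was ⊥); enqueue []
  #2 pop 1: in=[-3,1] → [-1,3] (was ⊥); enqueue []
  #3 pop 2: in=⊥ → [-2,-1] (no change)
  #4 pop 3: in=[-3,3] → [-3,3] (was ⊥); enqueue [2]
  #5 pop 4: in=[-1,3] → [-3,3] (was ⊥); enqueue [0,1]
  #6 pop 5: in=[-3,3] → [-1,3] (was ⊥); enqueue [3]
  #7 pop 2: in=[-3,3] → [-3,1] (was [-2,-1]); enqueue [5]
  #8 pop 0: in=[-3,3] → [-3,3] (was [-3,1]); enqueue []
  #9 pop 1: in=[-3,3] → [-1,3] (no change)
  #10 pop 3: in=[-3,3] → [-3,3] (no change)
  #11 pop 5: in=[-3,3] → [-1,3] (no change)

Fixpoint:
  val[0] = [-3,3]
  val[1] = [-1,3]
  val[2] = [-3,1]
  val[3] = [-3,3]
  val[4] = [-3,3]
  val[5] = [-1,3]

11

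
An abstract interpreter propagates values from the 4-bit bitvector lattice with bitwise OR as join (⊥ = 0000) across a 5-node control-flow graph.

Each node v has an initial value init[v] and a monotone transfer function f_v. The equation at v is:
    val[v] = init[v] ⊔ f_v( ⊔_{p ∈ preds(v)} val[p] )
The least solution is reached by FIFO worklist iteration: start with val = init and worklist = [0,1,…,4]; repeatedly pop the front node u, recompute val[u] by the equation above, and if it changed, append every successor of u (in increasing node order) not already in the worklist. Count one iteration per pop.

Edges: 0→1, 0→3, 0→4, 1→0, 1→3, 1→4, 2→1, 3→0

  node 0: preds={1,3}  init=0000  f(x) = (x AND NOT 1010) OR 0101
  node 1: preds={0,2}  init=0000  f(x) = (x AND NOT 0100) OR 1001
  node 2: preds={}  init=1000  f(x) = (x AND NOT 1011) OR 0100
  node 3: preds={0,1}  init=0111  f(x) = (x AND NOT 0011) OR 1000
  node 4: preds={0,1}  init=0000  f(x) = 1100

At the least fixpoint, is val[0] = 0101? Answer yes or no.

Trace (7 dequeues):
  [1] u=0 | in 0111 | out 0101 | prev 0000 | push {}
  [2] u=1 | in 1101 | out 1001 | prev 0000 | push {0}
  [3] u=2 | in 0000 | out 1100 | prev 1000 | push {1}
  [4] u=3 | in 1101 | out 1111 | prev 0111 | push {}
  [5] u=4 | in 1101 | out 1100 | prev 0000 | push {}
  [6] u=0 | in 1111 | out 0101 | ==
  [7] u=1 | in 1101 | out 1001 | ==

Converged values:
  [0] 0101
  [1] 1001
  [2] 1100
  [3] 1111
  [4] 1100

yes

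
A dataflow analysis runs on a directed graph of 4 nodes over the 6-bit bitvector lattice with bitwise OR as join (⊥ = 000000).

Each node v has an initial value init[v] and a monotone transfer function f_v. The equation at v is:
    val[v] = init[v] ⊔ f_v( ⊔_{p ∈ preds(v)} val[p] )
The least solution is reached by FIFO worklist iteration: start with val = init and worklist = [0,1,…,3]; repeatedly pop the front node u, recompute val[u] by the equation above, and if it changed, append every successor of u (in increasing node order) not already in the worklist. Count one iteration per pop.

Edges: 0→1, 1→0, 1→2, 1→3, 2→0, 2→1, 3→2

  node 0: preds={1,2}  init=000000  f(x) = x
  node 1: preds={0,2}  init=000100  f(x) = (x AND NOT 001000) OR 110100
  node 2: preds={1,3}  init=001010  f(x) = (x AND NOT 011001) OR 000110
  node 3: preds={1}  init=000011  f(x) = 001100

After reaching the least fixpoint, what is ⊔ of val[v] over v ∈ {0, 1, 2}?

Iteration log — 7 steps:
  step 1. node 0  ⊔preds=001110  new=001110  old=000000  +wl: 
  step 2. node 1  ⊔preds=001110  new=110110  old=000100  +wl: 0
  step 3. node 2  ⊔preds=110111  new=101110  old=001010  +wl: 1
  step 4. node 3  ⊔preds=110110  new=001111  old=000011  +wl: 2
  step 5. node 0  ⊔preds=111110  new=111110  old=001110  +wl: 
  step 6. node 1  ⊔preds=111110  new=110110  stable
  step 7. node 2  ⊔preds=111111  new=101110  stable

Least fixpoint reached:
  node 0: 111110
  node 1: 110110
  node 2: 101110
  node 3: 001111

111110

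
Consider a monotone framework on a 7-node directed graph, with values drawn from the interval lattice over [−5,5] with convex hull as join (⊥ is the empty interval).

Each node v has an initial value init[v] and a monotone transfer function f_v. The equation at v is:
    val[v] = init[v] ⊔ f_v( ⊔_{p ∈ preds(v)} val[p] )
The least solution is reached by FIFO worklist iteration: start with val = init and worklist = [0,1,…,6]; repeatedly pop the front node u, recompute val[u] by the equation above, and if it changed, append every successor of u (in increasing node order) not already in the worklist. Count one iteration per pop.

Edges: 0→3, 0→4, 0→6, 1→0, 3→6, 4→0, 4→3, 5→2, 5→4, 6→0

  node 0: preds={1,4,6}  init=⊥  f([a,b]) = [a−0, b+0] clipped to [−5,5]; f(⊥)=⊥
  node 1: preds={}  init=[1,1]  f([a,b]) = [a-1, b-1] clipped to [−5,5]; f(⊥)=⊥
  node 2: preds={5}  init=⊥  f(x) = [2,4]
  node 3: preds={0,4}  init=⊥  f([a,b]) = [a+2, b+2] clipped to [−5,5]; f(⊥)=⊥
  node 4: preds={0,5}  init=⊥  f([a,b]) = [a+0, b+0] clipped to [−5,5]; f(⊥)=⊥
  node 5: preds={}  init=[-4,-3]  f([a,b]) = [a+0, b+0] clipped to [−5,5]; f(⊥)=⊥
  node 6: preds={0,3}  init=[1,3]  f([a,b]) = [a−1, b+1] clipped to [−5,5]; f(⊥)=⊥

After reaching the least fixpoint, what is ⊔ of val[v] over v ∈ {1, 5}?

[-4,1]

Worklist (17 pops):
  #1 pop 0: in=[1,3] → [1,3] (was ⊥); enqueue []
  #2 pop 1: in=⊥ → [1,1] (no change)
  #3 pop 2: in=[-4,-3] → [2,4] (was ⊥); enqueue []
  #4 pop 3: in=[1,3] → [3,5] (was ⊥); enqueue []
  #5 pop 4: in=[-4,3] → [-4,3] (was ⊥); enqueue [0,3]
  #6 pop 5: in=⊥ → [-4,-3] (no change)
  #7 pop 6: in=[1,5] → [0,5] (was [1,3]); enqueue []
  #8 pop 0: in=[-4,5] → [-4,5] (was [1,3]); enqueue [4,6]
  #9 pop 3: in=[-4,5] → [-2,5] (was [3,5]); enqueue []
  #10 pop 4: in=[-4,5] → [-4,5] (was [-4,3]); enqueue [0,3]
  #11 pop 6: in=[-4,5] → [-5,5] (was [0,5]); enqueue []
  #12 pop 0: in=[-5,5] → [-5,5] (was [-4,5]); enqueue [4,6]
  #13 pop 3: in=[-5,5] → [-3,5] (was [-2,5]); enqueue []
  #14 pop 4: in=[-5,5] → [-5,5] (was [-4,5]); enqueue [0,3]
  #15 pop 6: in=[-5,5] → [-5,5] (no change)
  #16 pop 0: in=[-5,5] → [-5,5] (no change)
  #17 pop 3: in=[-5,5] → [-3,5] (no change)

Fixpoint:
  val[0] = [-5,5]
  val[1] = [1,1]
  val[2] = [2,4]
  val[3] = [-3,5]
  val[4] = [-5,5]
  val[5] = [-4,-3]
  val[6] = [-5,5]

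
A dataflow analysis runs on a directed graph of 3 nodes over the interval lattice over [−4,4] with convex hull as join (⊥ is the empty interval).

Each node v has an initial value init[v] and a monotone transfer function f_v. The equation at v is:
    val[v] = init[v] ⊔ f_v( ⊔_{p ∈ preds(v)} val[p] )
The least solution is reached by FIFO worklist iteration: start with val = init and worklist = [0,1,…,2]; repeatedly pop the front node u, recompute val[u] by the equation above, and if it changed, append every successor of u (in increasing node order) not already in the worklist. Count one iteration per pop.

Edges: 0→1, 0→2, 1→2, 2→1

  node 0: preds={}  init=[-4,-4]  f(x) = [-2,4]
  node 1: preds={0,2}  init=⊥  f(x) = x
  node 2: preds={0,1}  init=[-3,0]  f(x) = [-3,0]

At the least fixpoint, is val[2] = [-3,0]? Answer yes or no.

Worklist (3 pops):
  #1 pop 0: in=⊥ → [-4,4] (was [-4,-4]); enqueue []
  #2 pop 1: in=[-4,4] → [-4,4] (was ⊥); enqueue []
  #3 pop 2: in=[-4,4] → [-3,0] (no change)

Fixpoint:
  val[0] = [-4,4]
  val[1] = [-4,4]
  val[2] = [-3,0]

yes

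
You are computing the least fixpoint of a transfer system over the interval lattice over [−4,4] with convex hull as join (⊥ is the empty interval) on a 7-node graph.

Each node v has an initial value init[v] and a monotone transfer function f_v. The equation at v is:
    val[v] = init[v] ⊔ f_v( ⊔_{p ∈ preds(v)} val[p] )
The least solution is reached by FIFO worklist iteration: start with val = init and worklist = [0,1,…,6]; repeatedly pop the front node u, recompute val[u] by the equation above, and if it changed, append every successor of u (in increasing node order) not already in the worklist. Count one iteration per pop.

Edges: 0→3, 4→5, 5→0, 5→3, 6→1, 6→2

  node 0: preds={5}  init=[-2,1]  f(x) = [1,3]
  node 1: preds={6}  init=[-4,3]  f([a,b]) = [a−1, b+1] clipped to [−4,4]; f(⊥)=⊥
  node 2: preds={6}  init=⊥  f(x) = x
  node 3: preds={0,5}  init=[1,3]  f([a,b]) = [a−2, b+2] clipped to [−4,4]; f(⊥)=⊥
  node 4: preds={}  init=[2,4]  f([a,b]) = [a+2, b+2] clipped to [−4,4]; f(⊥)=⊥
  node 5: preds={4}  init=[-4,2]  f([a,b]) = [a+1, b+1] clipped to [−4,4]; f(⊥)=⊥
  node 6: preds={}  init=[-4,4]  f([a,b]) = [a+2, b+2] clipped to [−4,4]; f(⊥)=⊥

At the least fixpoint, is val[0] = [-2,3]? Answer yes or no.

Trace (9 dequeues):
  [1] u=0 | in [-4,2] | out [-2,3] | prev [-2,1] | push {}
  [2] u=1 | in [-4,4] | out [-4,4] | prev [-4,3] | push {}
  [3] u=2 | in [-4,4] | out [-4,4] | prev ⊥ | push {}
  [4] u=3 | in [-4,3] | out [-4,4] | prev [1,3] | push {}
  [5] u=4 | in ⊥ | out [2,4] | ==
  [6] u=5 | in [2,4] | out [-4,4] | prev [-4,2] | push {0,3}
  [7] u=6 | in ⊥ | out [-4,4] | ==
  [8] u=0 | in [-4,4] | out [-2,3] | ==
  [9] u=3 | in [-4,4] | out [-4,4] | ==

Converged values:
  [0] [-2,3]
  [1] [-4,4]
  [2] [-4,4]
  [3] [-4,4]
  [4] [2,4]
  [5] [-4,4]
  [6] [-4,4]

yes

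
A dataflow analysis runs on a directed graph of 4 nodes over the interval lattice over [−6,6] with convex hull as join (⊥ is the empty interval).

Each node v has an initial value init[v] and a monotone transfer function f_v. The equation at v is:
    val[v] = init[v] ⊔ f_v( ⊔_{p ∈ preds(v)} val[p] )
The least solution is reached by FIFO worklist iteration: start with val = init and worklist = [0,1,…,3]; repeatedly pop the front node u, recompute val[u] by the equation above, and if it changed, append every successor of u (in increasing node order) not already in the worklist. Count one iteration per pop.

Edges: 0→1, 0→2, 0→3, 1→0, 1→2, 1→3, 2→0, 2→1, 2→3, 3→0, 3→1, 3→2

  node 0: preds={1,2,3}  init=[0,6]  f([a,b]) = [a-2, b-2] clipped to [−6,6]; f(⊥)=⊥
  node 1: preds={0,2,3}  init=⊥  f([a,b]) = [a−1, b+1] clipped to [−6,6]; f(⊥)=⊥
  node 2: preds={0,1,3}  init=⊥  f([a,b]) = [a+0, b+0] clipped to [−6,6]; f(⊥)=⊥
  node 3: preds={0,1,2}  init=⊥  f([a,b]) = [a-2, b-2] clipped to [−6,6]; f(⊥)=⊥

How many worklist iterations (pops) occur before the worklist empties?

12

Worklist (12 pops):
  #1 pop 0: in=⊥ → [0,6] (no change)
  #2 pop 1: in=[0,6] → [-1,6] (was ⊥); enqueue [0]
  #3 pop 2: in=[-1,6] → [-1,6] (was ⊥); enqueue [1]
  #4 pop 3: in=[-1,6] → [-3,4] (was ⊥); enqueue [2]
  #5 pop 0: in=[-3,6] → [-5,6] (was [0,6]); enqueue [3]
  #6 pop 1: in=[-5,6] → [-6,6] (was [-1,6]); enqueue [0]
  #7 pop 2: in=[-6,6] → [-6,6] (was [-1,6]); enqueue [1]
  #8 pop 3: in=[-6,6] → [-6,4] (was [-3,4]); enqueue [2]
  #9 pop 0: in=[-6,6] → [-6,6] (was [-5,6]); enqueue [3]
  #10 pop 1: in=[-6,6] → [-6,6] (no change)
  #11 pop 2: in=[-6,6] → [-6,6] (no change)
  #12 pop 3: in=[-6,6] → [-6,4] (no change)

Fixpoint:
  val[0] = [-6,6]
  val[1] = [-6,6]
  val[2] = [-6,6]
  val[3] = [-6,4]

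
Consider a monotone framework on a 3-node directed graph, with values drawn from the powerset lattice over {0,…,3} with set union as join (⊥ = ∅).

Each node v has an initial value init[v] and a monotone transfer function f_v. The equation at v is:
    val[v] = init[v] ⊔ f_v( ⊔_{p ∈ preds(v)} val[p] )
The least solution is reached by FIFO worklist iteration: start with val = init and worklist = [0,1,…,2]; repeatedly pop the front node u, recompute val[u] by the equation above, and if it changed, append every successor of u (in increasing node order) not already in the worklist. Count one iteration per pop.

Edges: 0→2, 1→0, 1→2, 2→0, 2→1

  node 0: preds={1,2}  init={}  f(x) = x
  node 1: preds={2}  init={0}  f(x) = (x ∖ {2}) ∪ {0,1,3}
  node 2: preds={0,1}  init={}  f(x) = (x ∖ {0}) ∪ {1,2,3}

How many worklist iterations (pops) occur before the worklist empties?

Worklist (6 pops):
  #1 pop 0: in={0} → {0} (was {}); enqueue []
  #2 pop 1: in={} → {0,1,3} (was {0}); enqueue [0]
  #3 pop 2: in={0,1,3} → {1,2,3} (was {}); enqueue [1]
  #4 pop 0: in={0,1,2,3} → {0,1,2,3} (was {0}); enqueue [2]
  #5 pop 1: in={1,2,3} → {0,1,3} (no change)
  #6 pop 2: in={0,1,2,3} → {1,2,3} (no change)

Fixpoint:
  val[0] = {0,1,2,3}
  val[1] = {0,1,3}
  val[2] = {1,2,3}

6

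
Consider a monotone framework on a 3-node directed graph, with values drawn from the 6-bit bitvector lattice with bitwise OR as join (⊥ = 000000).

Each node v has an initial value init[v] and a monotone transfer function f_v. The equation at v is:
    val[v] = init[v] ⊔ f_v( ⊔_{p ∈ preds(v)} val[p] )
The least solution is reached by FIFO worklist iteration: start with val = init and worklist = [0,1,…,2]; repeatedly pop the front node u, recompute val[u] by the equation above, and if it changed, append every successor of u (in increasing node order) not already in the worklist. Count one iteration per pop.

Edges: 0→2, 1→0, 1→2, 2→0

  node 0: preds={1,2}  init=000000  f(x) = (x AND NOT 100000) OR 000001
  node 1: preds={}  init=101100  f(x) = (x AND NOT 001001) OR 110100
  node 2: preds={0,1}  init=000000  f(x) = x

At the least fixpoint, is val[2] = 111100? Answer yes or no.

Trace (5 dequeues):
  [1] u=0 | in 101100 | out 001101 | prev 000000 | push {}
  [2] u=1 | in 000000 | out 111100 | prev 101100 | push {0}
  [3] u=2 | in 111101 | out 111101 | prev 000000 | push {}
  [4] u=0 | in 111101 | out 011101 | prev 001101 | push {2}
  [5] u=2 | in 111101 | out 111101 | ==

Converged values:
  [0] 011101
  [1] 111100
  [2] 111101

no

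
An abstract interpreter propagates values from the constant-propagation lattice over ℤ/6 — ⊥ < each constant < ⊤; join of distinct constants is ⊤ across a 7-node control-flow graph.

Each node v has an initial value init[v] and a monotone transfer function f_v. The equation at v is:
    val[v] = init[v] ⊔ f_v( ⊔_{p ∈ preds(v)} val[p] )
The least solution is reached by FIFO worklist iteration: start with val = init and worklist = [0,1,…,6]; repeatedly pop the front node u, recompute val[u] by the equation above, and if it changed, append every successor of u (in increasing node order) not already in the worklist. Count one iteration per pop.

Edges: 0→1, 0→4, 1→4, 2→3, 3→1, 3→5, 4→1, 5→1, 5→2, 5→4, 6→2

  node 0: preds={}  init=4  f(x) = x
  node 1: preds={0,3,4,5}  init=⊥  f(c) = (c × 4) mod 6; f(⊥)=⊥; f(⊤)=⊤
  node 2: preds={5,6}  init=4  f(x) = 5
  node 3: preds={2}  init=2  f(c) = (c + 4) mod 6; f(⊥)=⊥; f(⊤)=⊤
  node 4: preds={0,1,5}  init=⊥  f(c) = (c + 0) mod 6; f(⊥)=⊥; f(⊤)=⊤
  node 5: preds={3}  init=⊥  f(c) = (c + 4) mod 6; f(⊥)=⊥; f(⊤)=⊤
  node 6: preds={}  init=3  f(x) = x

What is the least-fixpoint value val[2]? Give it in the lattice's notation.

⊤

Iteration log — 10 steps:
  step 1. node 0  ⊔preds=⊥  new=4  stable
  step 2. node 1  ⊔preds=⊤  new=⊤  old=⊥  +wl: 
  step 3. node 2  ⊔preds=3  new=⊤  old=4  +wl: 
  step 4. node 3  ⊔preds=⊤  new=⊤  old=2  +wl: 1
  step 5. node 4  ⊔preds=⊤  new=⊤  old=⊥  +wl: 
  step 6. node 5  ⊔preds=⊤  new=⊤  old=⊥  +wl: 2,4
  step 7. node 6  ⊔preds=⊥  new=3  stable
  step 8. node 1  ⊔preds=⊤  new=⊤  stable
  step 9. node 2  ⊔preds=⊤  new=⊤  stable
  step 10. node 4  ⊔preds=⊤  new=⊤  stable

Least fixpoint reached:
  node 0: 4
  node 1: ⊤
  node 2: ⊤
  node 3: ⊤
  node 4: ⊤
  node 5: ⊤
  node 6: 3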